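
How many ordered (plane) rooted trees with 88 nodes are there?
C_87 = 16435314834665426797069144960762886143367590394940

These ordered rooted trees are counted by the Catalan number C_n = (1/(n + 1)) · C(2n, n). For n = 87: C_87 = (1/88) · C(174, 87) = 1446307705450557558142084756547133980616347954754720/88 = 16435314834665426797069144960762886143367590394940.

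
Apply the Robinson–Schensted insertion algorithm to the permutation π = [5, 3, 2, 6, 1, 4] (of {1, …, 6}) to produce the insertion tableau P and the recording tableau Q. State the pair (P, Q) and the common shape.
P = [1, 4] / [2, 6] / [3] / [5];  Q = [1, 4] / [2, 6] / [3] / [5];  common shape = (2, 2, 1, 1)

Row-insert the values π_1, π_2, … into P one at a time, bumping the leftmost entry strictly greater than the inserted value down to the next row. The recording tableau Q records, in position (i, j), the step at which that cell was added to P.
  Insert 5 (step 1): P = [5];  Q = [1]
  Insert 3 (step 2): P = [3] / [5];  Q = [1] / [2]
  Insert 2 (step 3): P = [2] / [3] / [5];  Q = [1] / [2] / [3]
  Insert 6 (step 4): P = [2, 6] / [3] / [5];  Q = [1, 4] / [2] / [3]
  Insert 1 (step 5): P = [1, 6] / [2] / [3] / [5];  Q = [1, 4] / [2] / [3] / [5]
  Insert 4 (step 6): P = [1, 4] / [2, 6] / [3] / [5];  Q = [1, 4] / [2, 6] / [3] / [5]
Final shape: (2, 2, 1, 1).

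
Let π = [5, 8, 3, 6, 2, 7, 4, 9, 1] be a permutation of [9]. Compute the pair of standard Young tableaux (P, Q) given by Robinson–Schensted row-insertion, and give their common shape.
P = [1, 4, 7, 9] / [2, 6] / [3, 8] / [5];  Q = [1, 2, 6, 8] / [3, 4] / [5, 7] / [9];  common shape = (4, 2, 2, 1)

Row-insert the values π_1, π_2, … into P one at a time, bumping the leftmost entry strictly greater than the inserted value down to the next row. The recording tableau Q records, in position (i, j), the step at which that cell was added to P.
  Insert 5 (step 1): P = [5];  Q = [1]
  Insert 8 (step 2): P = [5, 8];  Q = [1, 2]
  Insert 3 (step 3): P = [3, 8] / [5];  Q = [1, 2] / [3]
  Insert 6 (step 4): P = [3, 6] / [5, 8];  Q = [1, 2] / [3, 4]
  Insert 2 (step 5): P = [2, 6] / [3, 8] / [5];  Q = [1, 2] / [3, 4] / [5]
  Insert 7 (step 6): P = [2, 6, 7] / [3, 8] / [5];  Q = [1, 2, 6] / [3, 4] / [5]
  Insert 4 (step 7): P = [2, 4, 7] / [3, 6] / [5, 8];  Q = [1, 2, 6] / [3, 4] / [5, 7]
  Insert 9 (step 8): P = [2, 4, 7, 9] / [3, 6] / [5, 8];  Q = [1, 2, 6, 8] / [3, 4] / [5, 7]
  Insert 1 (step 9): P = [1, 4, 7, 9] / [2, 6] / [3, 8] / [5];  Q = [1, 2, 6, 8] / [3, 4] / [5, 7] / [9]
Final shape: (4, 2, 2, 1).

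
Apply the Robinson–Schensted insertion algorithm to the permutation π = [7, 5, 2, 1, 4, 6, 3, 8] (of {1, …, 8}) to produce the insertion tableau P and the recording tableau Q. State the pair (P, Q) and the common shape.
P = [1, 3, 6, 8] / [2, 4] / [5] / [7];  Q = [1, 5, 6, 8] / [2, 7] / [3] / [4];  common shape = (4, 2, 1, 1)

Row-insert the values π_1, π_2, … into P one at a time, bumping the leftmost entry strictly greater than the inserted value down to the next row. The recording tableau Q records, in position (i, j), the step at which that cell was added to P.
  Insert 7 (step 1): P = [7];  Q = [1]
  Insert 5 (step 2): P = [5] / [7];  Q = [1] / [2]
  Insert 2 (step 3): P = [2] / [5] / [7];  Q = [1] / [2] / [3]
  Insert 1 (step 4): P = [1] / [2] / [5] / [7];  Q = [1] / [2] / [3] / [4]
  Insert 4 (step 5): P = [1, 4] / [2] / [5] / [7];  Q = [1, 5] / [2] / [3] / [4]
  Insert 6 (step 6): P = [1, 4, 6] / [2] / [5] / [7];  Q = [1, 5, 6] / [2] / [3] / [4]
  Insert 3 (step 7): P = [1, 3, 6] / [2, 4] / [5] / [7];  Q = [1, 5, 6] / [2, 7] / [3] / [4]
  Insert 8 (step 8): P = [1, 3, 6, 8] / [2, 4] / [5] / [7];  Q = [1, 5, 6, 8] / [2, 7] / [3] / [4]
Final shape: (4, 2, 1, 1).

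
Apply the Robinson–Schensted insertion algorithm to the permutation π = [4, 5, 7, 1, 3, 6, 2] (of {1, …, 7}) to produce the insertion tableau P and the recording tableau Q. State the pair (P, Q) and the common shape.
P = [1, 2, 6] / [3, 5, 7] / [4];  Q = [1, 2, 3] / [4, 5, 6] / [7];  common shape = (3, 3, 1)

Row-insert the values π_1, π_2, … into P one at a time, bumping the leftmost entry strictly greater than the inserted value down to the next row. The recording tableau Q records, in position (i, j), the step at which that cell was added to P.
  Insert 4 (step 1): P = [4];  Q = [1]
  Insert 5 (step 2): P = [4, 5];  Q = [1, 2]
  Insert 7 (step 3): P = [4, 5, 7];  Q = [1, 2, 3]
  Insert 1 (step 4): P = [1, 5, 7] / [4];  Q = [1, 2, 3] / [4]
  Insert 3 (step 5): P = [1, 3, 7] / [4, 5];  Q = [1, 2, 3] / [4, 5]
  Insert 6 (step 6): P = [1, 3, 6] / [4, 5, 7];  Q = [1, 2, 3] / [4, 5, 6]
  Insert 2 (step 7): P = [1, 2, 6] / [3, 5, 7] / [4];  Q = [1, 2, 3] / [4, 5, 6] / [7]
Final shape: (3, 3, 1).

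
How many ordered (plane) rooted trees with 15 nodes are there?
C_14 = 2674440

These ordered rooted trees are counted by the Catalan number C_n = (1/(n + 1)) · C(2n, n). For n = 14: C_14 = (1/15) · C(28, 14) = 40116600/15 = 2674440.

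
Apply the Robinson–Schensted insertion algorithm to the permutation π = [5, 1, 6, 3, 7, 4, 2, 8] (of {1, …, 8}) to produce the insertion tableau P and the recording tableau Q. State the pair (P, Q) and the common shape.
P = [1, 2, 4, 8] / [3, 6, 7] / [5];  Q = [1, 3, 5, 8] / [2, 4, 6] / [7];  common shape = (4, 3, 1)

Row-insert the values π_1, π_2, … into P one at a time, bumping the leftmost entry strictly greater than the inserted value down to the next row. The recording tableau Q records, in position (i, j), the step at which that cell was added to P.
  Insert 5 (step 1): P = [5];  Q = [1]
  Insert 1 (step 2): P = [1] / [5];  Q = [1] / [2]
  Insert 6 (step 3): P = [1, 6] / [5];  Q = [1, 3] / [2]
  Insert 3 (step 4): P = [1, 3] / [5, 6];  Q = [1, 3] / [2, 4]
  Insert 7 (step 5): P = [1, 3, 7] / [5, 6];  Q = [1, 3, 5] / [2, 4]
  Insert 4 (step 6): P = [1, 3, 4] / [5, 6, 7];  Q = [1, 3, 5] / [2, 4, 6]
  Insert 2 (step 7): P = [1, 2, 4] / [3, 6, 7] / [5];  Q = [1, 3, 5] / [2, 4, 6] / [7]
  Insert 8 (step 8): P = [1, 2, 4, 8] / [3, 6, 7] / [5];  Q = [1, 3, 5, 8] / [2, 4, 6] / [7]
Final shape: (4, 3, 1).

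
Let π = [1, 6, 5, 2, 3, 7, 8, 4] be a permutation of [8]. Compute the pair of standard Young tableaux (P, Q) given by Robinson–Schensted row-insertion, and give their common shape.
P = [1, 2, 3, 4, 8] / [5, 7] / [6];  Q = [1, 2, 5, 6, 7] / [3, 8] / [4];  common shape = (5, 2, 1)

Row-insert the values π_1, π_2, … into P one at a time, bumping the leftmost entry strictly greater than the inserted value down to the next row. The recording tableau Q records, in position (i, j), the step at which that cell was added to P.
  Insert 1 (step 1): P = [1];  Q = [1]
  Insert 6 (step 2): P = [1, 6];  Q = [1, 2]
  Insert 5 (step 3): P = [1, 5] / [6];  Q = [1, 2] / [3]
  Insert 2 (step 4): P = [1, 2] / [5] / [6];  Q = [1, 2] / [3] / [4]
  Insert 3 (step 5): P = [1, 2, 3] / [5] / [6];  Q = [1, 2, 5] / [3] / [4]
  Insert 7 (step 6): P = [1, 2, 3, 7] / [5] / [6];  Q = [1, 2, 5, 6] / [3] / [4]
  Insert 8 (step 7): P = [1, 2, 3, 7, 8] / [5] / [6];  Q = [1, 2, 5, 6, 7] / [3] / [4]
  Insert 4 (step 8): P = [1, 2, 3, 4, 8] / [5, 7] / [6];  Q = [1, 2, 5, 6, 7] / [3, 8] / [4]
Final shape: (5, 2, 1).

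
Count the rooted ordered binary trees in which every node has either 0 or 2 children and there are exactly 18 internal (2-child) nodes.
C_18 = 477638700

These full binary trees are counted by the Catalan number C_n = (1/(n + 1)) · C(2n, n). For n = 18: C_18 = (1/19) · C(36, 18) = 9075135300/19 = 477638700.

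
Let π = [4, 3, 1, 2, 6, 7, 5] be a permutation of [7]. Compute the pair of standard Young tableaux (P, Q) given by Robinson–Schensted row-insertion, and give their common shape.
P = [1, 2, 5, 7] / [3, 6] / [4];  Q = [1, 4, 5, 6] / [2, 7] / [3];  common shape = (4, 2, 1)

Row-insert the values π_1, π_2, … into P one at a time, bumping the leftmost entry strictly greater than the inserted value down to the next row. The recording tableau Q records, in position (i, j), the step at which that cell was added to P.
  Insert 4 (step 1): P = [4];  Q = [1]
  Insert 3 (step 2): P = [3] / [4];  Q = [1] / [2]
  Insert 1 (step 3): P = [1] / [3] / [4];  Q = [1] / [2] / [3]
  Insert 2 (step 4): P = [1, 2] / [3] / [4];  Q = [1, 4] / [2] / [3]
  Insert 6 (step 5): P = [1, 2, 6] / [3] / [4];  Q = [1, 4, 5] / [2] / [3]
  Insert 7 (step 6): P = [1, 2, 6, 7] / [3] / [4];  Q = [1, 4, 5, 6] / [2] / [3]
  Insert 5 (step 7): P = [1, 2, 5, 7] / [3, 6] / [4];  Q = [1, 4, 5, 6] / [2, 7] / [3]
Final shape: (4, 2, 1).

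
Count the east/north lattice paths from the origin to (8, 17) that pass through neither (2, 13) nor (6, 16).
Number of paths = 846711

Inclusion–exclusion. Total paths: C(25, 8) = 1081575. Through P₁: C(15, 2)·C(10, 6) = 22050. Through P₂: C(22, 6)·C(3, 2) = 223839. Since P₁ is strictly southwest of P₂, a monotone path through both must visit P₁ then P₂; paths through both = C(15, 2)·C(7, 4)·C(3, 2) = 11025. Avoid both = 1081575 − 22050 − 223839 + 11025 = 846711.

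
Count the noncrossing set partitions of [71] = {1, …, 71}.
C_71 = 5175569924646105559418940193995065716350

These noncrossing partitions are counted by the Catalan number C_n = (1/(n + 1)) · C(2n, n). For n = 71: C_71 = (1/72) · C(142, 71) = 372641034574519600278163693967644731577200/72 = 5175569924646105559418940193995065716350.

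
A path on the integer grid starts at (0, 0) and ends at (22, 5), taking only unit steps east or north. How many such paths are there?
Number of paths = 80730

A monotone lattice path from (0, 0) to (22, 5) consists of 22 east steps and 5 north steps in some order, so it is determined by which 22 of the 27 steps are east. The count is C(27, 22) = 80730.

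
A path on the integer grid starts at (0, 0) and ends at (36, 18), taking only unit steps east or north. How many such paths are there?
Number of paths = 96926348578605

A monotone lattice path from (0, 0) to (36, 18) consists of 36 east steps and 18 north steps in some order, so it is determined by which 36 of the 54 steps are east. The count is C(54, 36) = 96926348578605.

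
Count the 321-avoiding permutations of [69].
C_69 = 337485502510215975556783793455058624700

These 321-avoiding permutations are counted by the Catalan number C_n = (1/(n + 1)) · C(2n, n). For n = 69: C_69 = (1/70) · C(138, 69) = 23623985175715118288974865541854103729000/70 = 337485502510215975556783793455058624700.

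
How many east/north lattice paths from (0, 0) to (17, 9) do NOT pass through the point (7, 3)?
Number of paths = 2163590

Total paths from (0, 0) to (17, 9): C(26, 17) = 3124550. Paths through (7, 3): (paths (0, 0) → (7, 3)) × (paths (7, 3) → (17, 9)) = C(10, 7) · C(16, 10) = 120 · 8008 = 960960. Avoidance count = 3124550 − 960960 = 2163590.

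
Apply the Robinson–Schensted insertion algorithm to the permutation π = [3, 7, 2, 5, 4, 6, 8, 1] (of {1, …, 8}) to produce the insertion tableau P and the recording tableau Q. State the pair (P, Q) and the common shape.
P = [1, 4, 6, 8] / [2, 5] / [3] / [7];  Q = [1, 2, 6, 7] / [3, 4] / [5] / [8];  common shape = (4, 2, 1, 1)

Row-insert the values π_1, π_2, … into P one at a time, bumping the leftmost entry strictly greater than the inserted value down to the next row. The recording tableau Q records, in position (i, j), the step at which that cell was added to P.
  Insert 3 (step 1): P = [3];  Q = [1]
  Insert 7 (step 2): P = [3, 7];  Q = [1, 2]
  Insert 2 (step 3): P = [2, 7] / [3];  Q = [1, 2] / [3]
  Insert 5 (step 4): P = [2, 5] / [3, 7];  Q = [1, 2] / [3, 4]
  Insert 4 (step 5): P = [2, 4] / [3, 5] / [7];  Q = [1, 2] / [3, 4] / [5]
  Insert 6 (step 6): P = [2, 4, 6] / [3, 5] / [7];  Q = [1, 2, 6] / [3, 4] / [5]
  Insert 8 (step 7): P = [2, 4, 6, 8] / [3, 5] / [7];  Q = [1, 2, 6, 7] / [3, 4] / [5]
  Insert 1 (step 8): P = [1, 4, 6, 8] / [2, 5] / [3] / [7];  Q = [1, 2, 6, 7] / [3, 4] / [5] / [8]
Final shape: (4, 2, 1, 1).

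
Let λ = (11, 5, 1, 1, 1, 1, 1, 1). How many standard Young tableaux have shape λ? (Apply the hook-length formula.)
# SYT of shape (11, 5, 1, 1, 1, 1, 1, 1) = 57610280

Hook-length formula: f^λ = n! / Π hook(c), product over all cells c of the Young diagram. For λ = (11, 5, 1, 1, 1, 1, 1, 1), n = 22 boxes. Hook lengths by row (left-to-right, top-to-bottom): [18, 11, 10, 9, 8, 6, 5, 4, 3, 2, 1]; [11, 4, 3, 2, 1]; [6]; [5]; [4]; [3]; [2]; [1]. Product of hooks = 19510419456000. So f^λ = 22! / 19510419456000 = 1124000727777607680000 / 19510419456000 = 57610280.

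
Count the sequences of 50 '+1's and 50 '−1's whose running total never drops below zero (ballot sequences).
C_50 = 1978261657756160653623774456

These ballot sequences are counted by the Catalan number C_n = (1/(n + 1)) · C(2n, n). For n = 50: C_50 = (1/51) · C(100, 50) = 100891344545564193334812497256/51 = 1978261657756160653623774456.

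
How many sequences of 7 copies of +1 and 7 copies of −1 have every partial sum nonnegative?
C_7 = 429

These ballot sequences are counted by the Catalan number C_n = (1/(n + 1)) · C(2n, n). For n = 7: C_7 = (1/8) · C(14, 7) = 3432/8 = 429.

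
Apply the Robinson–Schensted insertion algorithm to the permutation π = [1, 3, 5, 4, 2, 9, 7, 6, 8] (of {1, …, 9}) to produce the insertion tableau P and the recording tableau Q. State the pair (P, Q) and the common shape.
P = [1, 2, 4, 6, 8] / [3, 7] / [5, 9];  Q = [1, 2, 3, 6, 9] / [4, 7] / [5, 8];  common shape = (5, 2, 2)

Row-insert the values π_1, π_2, … into P one at a time, bumping the leftmost entry strictly greater than the inserted value down to the next row. The recording tableau Q records, in position (i, j), the step at which that cell was added to P.
  Insert 1 (step 1): P = [1];  Q = [1]
  Insert 3 (step 2): P = [1, 3];  Q = [1, 2]
  Insert 5 (step 3): P = [1, 3, 5];  Q = [1, 2, 3]
  Insert 4 (step 4): P = [1, 3, 4] / [5];  Q = [1, 2, 3] / [4]
  Insert 2 (step 5): P = [1, 2, 4] / [3] / [5];  Q = [1, 2, 3] / [4] / [5]
  Insert 9 (step 6): P = [1, 2, 4, 9] / [3] / [5];  Q = [1, 2, 3, 6] / [4] / [5]
  Insert 7 (step 7): P = [1, 2, 4, 7] / [3, 9] / [5];  Q = [1, 2, 3, 6] / [4, 7] / [5]
  Insert 6 (step 8): P = [1, 2, 4, 6] / [3, 7] / [5, 9];  Q = [1, 2, 3, 6] / [4, 7] / [5, 8]
  Insert 8 (step 9): P = [1, 2, 4, 6, 8] / [3, 7] / [5, 9];  Q = [1, 2, 3, 6, 9] / [4, 7] / [5, 8]
Final shape: (5, 2, 2).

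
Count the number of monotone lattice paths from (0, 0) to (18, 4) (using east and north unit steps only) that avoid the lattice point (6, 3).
Number of paths = 6223

Total paths from (0, 0) to (18, 4): C(22, 18) = 7315. Paths through (6, 3): (paths (0, 0) → (6, 3)) × (paths (6, 3) → (18, 4)) = C(9, 6) · C(13, 12) = 84 · 13 = 1092. Avoidance count = 7315 − 1092 = 6223.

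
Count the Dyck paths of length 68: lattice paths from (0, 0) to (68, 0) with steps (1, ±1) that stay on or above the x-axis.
C_34 = 812944042149730764

These Dyck paths are counted by the Catalan number C_n = (1/(n + 1)) · C(2n, n). For n = 34: C_34 = (1/35) · C(68, 34) = 28453041475240576740/35 = 812944042149730764.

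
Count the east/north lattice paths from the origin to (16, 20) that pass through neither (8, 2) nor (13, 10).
Number of paths = 6926930549

Inclusion–exclusion. Total paths: C(36, 16) = 7307872110. Through P₁: C(10, 8)·C(26, 8) = 70302375. Through P₂: C(23, 13)·C(13, 3) = 327202876. Since P₁ is strictly southwest of P₂, a monotone path through both must visit P₁ then P₂; paths through both = C(10, 8)·C(13, 5)·C(13, 3) = 16563690. Avoid both = 7307872110 − 70302375 − 327202876 + 16563690 = 6926930549.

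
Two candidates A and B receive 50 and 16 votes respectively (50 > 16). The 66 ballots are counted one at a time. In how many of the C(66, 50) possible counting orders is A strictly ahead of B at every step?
Strict-lead orderings = 440671237120764

Total orderings of the 66 votes with 50 for A: C(66, 50) = 855420636763836. By the Bertrand ballot formula (Cycle Lemma / reflection principle), the number of orderings in which A is strictly ahead of B throughout is (p − q)/(p + q) · C(p + q, p) = (50 − 16)/(50 + 16) · 855420636763836 = 440671237120764.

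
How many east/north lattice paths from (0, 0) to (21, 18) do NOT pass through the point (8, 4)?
Number of paths = 52430285490

Total paths from (0, 0) to (21, 18): C(39, 21) = 62359143990. Paths through (8, 4): (paths (0, 0) → (8, 4)) × (paths (8, 4) → (21, 18)) = C(12, 8) · C(27, 13) = 495 · 20058300 = 9928858500. Avoidance count = 62359143990 − 9928858500 = 52430285490.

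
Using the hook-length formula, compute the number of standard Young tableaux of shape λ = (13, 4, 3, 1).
# SYT of shape (13, 4, 3, 1) = 7630875

Hook-length formula: f^λ = n! / Π hook(c), product over all cells c of the Young diagram. For λ = (13, 4, 3, 1), n = 21 boxes. Hook lengths by row (left-to-right, top-to-bottom): [16, 14, 13, 11, 9, 8, 7, 6, 5, 4, 3, 2, 1]; [6, 4, 3, 1]; [4, 2, 1]; [1]. Product of hooks = 6695292764160. So f^λ = 21! / 6695292764160 = 51090942171709440000 / 6695292764160 = 7630875.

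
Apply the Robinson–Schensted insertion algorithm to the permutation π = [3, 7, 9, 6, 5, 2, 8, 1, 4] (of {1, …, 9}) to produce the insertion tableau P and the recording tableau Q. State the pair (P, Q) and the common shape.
P = [1, 4, 8] / [2, 5] / [3, 9] / [6] / [7];  Q = [1, 2, 3] / [4, 7] / [5, 9] / [6] / [8];  common shape = (3, 2, 2, 1, 1)

Row-insert the values π_1, π_2, … into P one at a time, bumping the leftmost entry strictly greater than the inserted value down to the next row. The recording tableau Q records, in position (i, j), the step at which that cell was added to P.
  Insert 3 (step 1): P = [3];  Q = [1]
  Insert 7 (step 2): P = [3, 7];  Q = [1, 2]
  Insert 9 (step 3): P = [3, 7, 9];  Q = [1, 2, 3]
  Insert 6 (step 4): P = [3, 6, 9] / [7];  Q = [1, 2, 3] / [4]
  Insert 5 (step 5): P = [3, 5, 9] / [6] / [7];  Q = [1, 2, 3] / [4] / [5]
  Insert 2 (step 6): P = [2, 5, 9] / [3] / [6] / [7];  Q = [1, 2, 3] / [4] / [5] / [6]
  Insert 8 (step 7): P = [2, 5, 8] / [3, 9] / [6] / [7];  Q = [1, 2, 3] / [4, 7] / [5] / [6]
  Insert 1 (step 8): P = [1, 5, 8] / [2, 9] / [3] / [6] / [7];  Q = [1, 2, 3] / [4, 7] / [5] / [6] / [8]
  Insert 4 (step 9): P = [1, 4, 8] / [2, 5] / [3, 9] / [6] / [7];  Q = [1, 2, 3] / [4, 7] / [5, 9] / [6] / [8]
Final shape: (3, 2, 2, 1, 1).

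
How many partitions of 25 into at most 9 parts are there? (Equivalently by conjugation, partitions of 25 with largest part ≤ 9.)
p(25, parts ≤ 9) = 1291

Use the recurrence p(n, m) = p(n, m−1) + p(n−m, m): either the largest part is < m (count p(n, m−1)) or the largest part is exactly m (remove one copy of m, count p(n−m, m)). With p(0, ·) = 1 this gives p(25, parts ≤ 9) = 1291. (By conjugating Young diagrams, this also counts partitions of 25 into at most 9 parts.)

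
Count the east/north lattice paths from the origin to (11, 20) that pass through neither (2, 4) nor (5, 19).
Number of paths = 53815842

Inclusion–exclusion. Total paths: C(31, 11) = 84672315. Through P₁: C(6, 2)·C(25, 9) = 30644625. Through P₂: C(24, 5)·C(7, 6) = 297528. Since P₁ is strictly southwest of P₂, a monotone path through both must visit P₁ then P₂; paths through both = C(6, 2)·C(18, 3)·C(7, 6) = 85680. Avoid both = 84672315 − 30644625 − 297528 + 85680 = 53815842.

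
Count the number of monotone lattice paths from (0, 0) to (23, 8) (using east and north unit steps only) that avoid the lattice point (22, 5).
Number of paths = 7565805

Total paths from (0, 0) to (23, 8): C(31, 23) = 7888725. Paths through (22, 5): (paths (0, 0) → (22, 5)) × (paths (22, 5) → (23, 8)) = C(27, 22) · C(4, 1) = 80730 · 4 = 322920. Avoidance count = 7888725 − 322920 = 7565805.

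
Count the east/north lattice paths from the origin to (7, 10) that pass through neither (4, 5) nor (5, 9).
Number of paths = 8276

Inclusion–exclusion. Total paths: C(17, 7) = 19448. Through P₁: C(9, 4)·C(8, 3) = 7056. Through P₂: C(14, 5)·C(3, 2) = 6006. Since P₁ is strictly southwest of P₂, a monotone path through both must visit P₁ then P₂; paths through both = C(9, 4)·C(5, 1)·C(3, 2) = 1890. Avoid both = 19448 − 7056 − 6006 + 1890 = 8276.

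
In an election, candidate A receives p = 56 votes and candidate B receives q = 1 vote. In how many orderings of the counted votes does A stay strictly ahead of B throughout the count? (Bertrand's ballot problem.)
Strict-lead orderings = 55

Total orderings of the 57 votes with 56 for A: C(57, 56) = 57. By the Bertrand ballot formula (Cycle Lemma / reflection principle), the number of orderings in which A is strictly ahead of B throughout is (p − q)/(p + q) · C(p + q, p) = (56 − 1)/(56 + 1) · 57 = 55.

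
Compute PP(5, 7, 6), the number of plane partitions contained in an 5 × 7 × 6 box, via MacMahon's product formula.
PP(5, 7, 6) = 739309710568

Evaluate the triple product over i = 1..5, j = 1..7, k = 1..6. The factors are (2/1) · (3/2) · (4/3) · (5/4) · (6/5) · (7/6) · (3/2) · (4/3) · … (210 factors total). The numerators and denominators telescope so the product is an integer; carrying out the multiplication exactly gives PP(5, 7, 6) = 739309710568.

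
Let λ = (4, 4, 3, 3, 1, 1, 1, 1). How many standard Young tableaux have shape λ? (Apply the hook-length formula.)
# SYT of shape (4, 4, 3, 3, 1, 1, 1, 1) = 3007368

Hook-length formula: f^λ = n! / Π hook(c), product over all cells c of the Young diagram. For λ = (4, 4, 3, 3, 1, 1, 1, 1), n = 18 boxes. Hook lengths by row (left-to-right, top-to-bottom): [11, 6, 5, 2]; [10, 5, 4, 1]; [8, 3, 2]; [7, 2, 1]; [4]; [3]; [2]; [1]. Product of hooks = 2128896000. So f^λ = 18! / 2128896000 = 6402373705728000 / 2128896000 = 3007368.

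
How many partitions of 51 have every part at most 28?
p(51, parts ≤ 28) = 235435

Use the recurrence p(n, m) = p(n, m−1) + p(n−m, m): either the largest part is < m (count p(n, m−1)) or the largest part is exactly m (remove one copy of m, count p(n−m, m)). With p(0, ·) = 1 this gives p(51, parts ≤ 28) = 235435. (By conjugating Young diagrams, this also counts partitions of 51 into at most 28 parts.)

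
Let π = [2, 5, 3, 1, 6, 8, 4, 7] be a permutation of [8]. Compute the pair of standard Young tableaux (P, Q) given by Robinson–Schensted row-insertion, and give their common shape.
P = [1, 3, 4, 7] / [2, 6, 8] / [5];  Q = [1, 2, 5, 6] / [3, 7, 8] / [4];  common shape = (4, 3, 1)

Row-insert the values π_1, π_2, … into P one at a time, bumping the leftmost entry strictly greater than the inserted value down to the next row. The recording tableau Q records, in position (i, j), the step at which that cell was added to P.
  Insert 2 (step 1): P = [2];  Q = [1]
  Insert 5 (step 2): P = [2, 5];  Q = [1, 2]
  Insert 3 (step 3): P = [2, 3] / [5];  Q = [1, 2] / [3]
  Insert 1 (step 4): P = [1, 3] / [2] / [5];  Q = [1, 2] / [3] / [4]
  Insert 6 (step 5): P = [1, 3, 6] / [2] / [5];  Q = [1, 2, 5] / [3] / [4]
  Insert 8 (step 6): P = [1, 3, 6, 8] / [2] / [5];  Q = [1, 2, 5, 6] / [3] / [4]
  Insert 4 (step 7): P = [1, 3, 4, 8] / [2, 6] / [5];  Q = [1, 2, 5, 6] / [3, 7] / [4]
  Insert 7 (step 8): P = [1, 3, 4, 7] / [2, 6, 8] / [5];  Q = [1, 2, 5, 6] / [3, 7, 8] / [4]
Final shape: (4, 3, 1).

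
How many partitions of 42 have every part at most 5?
p(42, parts ≤ 5) = 2062

Use the recurrence p(n, m) = p(n, m−1) + p(n−m, m): either the largest part is < m (count p(n, m−1)) or the largest part is exactly m (remove one copy of m, count p(n−m, m)). With p(0, ·) = 1 this gives p(42, parts ≤ 5) = 2062. (By conjugating Young diagrams, this also counts partitions of 42 into at most 5 parts.)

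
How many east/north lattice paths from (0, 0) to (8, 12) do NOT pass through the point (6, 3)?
Number of paths = 121350

Total paths from (0, 0) to (8, 12): C(20, 8) = 125970. Paths through (6, 3): (paths (0, 0) → (6, 3)) × (paths (6, 3) → (8, 12)) = C(9, 6) · C(11, 2) = 84 · 55 = 4620. Avoidance count = 125970 − 4620 = 121350.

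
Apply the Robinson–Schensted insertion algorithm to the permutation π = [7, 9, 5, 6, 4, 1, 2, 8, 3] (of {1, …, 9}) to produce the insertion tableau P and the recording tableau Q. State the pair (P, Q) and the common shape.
P = [1, 2, 3] / [4, 6, 8] / [5, 9] / [7];  Q = [1, 2, 8] / [3, 4, 9] / [5, 7] / [6];  common shape = (3, 3, 2, 1)

Row-insert the values π_1, π_2, … into P one at a time, bumping the leftmost entry strictly greater than the inserted value down to the next row. The recording tableau Q records, in position (i, j), the step at which that cell was added to P.
  Insert 7 (step 1): P = [7];  Q = [1]
  Insert 9 (step 2): P = [7, 9];  Q = [1, 2]
  Insert 5 (step 3): P = [5, 9] / [7];  Q = [1, 2] / [3]
  Insert 6 (step 4): P = [5, 6] / [7, 9];  Q = [1, 2] / [3, 4]
  Insert 4 (step 5): P = [4, 6] / [5, 9] / [7];  Q = [1, 2] / [3, 4] / [5]
  Insert 1 (step 6): P = [1, 6] / [4, 9] / [5] / [7];  Q = [1, 2] / [3, 4] / [5] / [6]
  Insert 2 (step 7): P = [1, 2] / [4, 6] / [5, 9] / [7];  Q = [1, 2] / [3, 4] / [5, 7] / [6]
  Insert 8 (step 8): P = [1, 2, 8] / [4, 6] / [5, 9] / [7];  Q = [1, 2, 8] / [3, 4] / [5, 7] / [6]
  Insert 3 (step 9): P = [1, 2, 3] / [4, 6, 8] / [5, 9] / [7];  Q = [1, 2, 8] / [3, 4, 9] / [5, 7] / [6]
Final shape: (3, 3, 2, 1).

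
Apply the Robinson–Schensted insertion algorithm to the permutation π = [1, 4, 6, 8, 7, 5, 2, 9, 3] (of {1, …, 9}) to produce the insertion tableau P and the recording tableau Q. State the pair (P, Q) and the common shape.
P = [1, 2, 3, 7, 9] / [4, 5] / [6] / [8];  Q = [1, 2, 3, 4, 8] / [5, 9] / [6] / [7];  common shape = (5, 2, 1, 1)

Row-insert the values π_1, π_2, … into P one at a time, bumping the leftmost entry strictly greater than the inserted value down to the next row. The recording tableau Q records, in position (i, j), the step at which that cell was added to P.
  Insert 1 (step 1): P = [1];  Q = [1]
  Insert 4 (step 2): P = [1, 4];  Q = [1, 2]
  Insert 6 (step 3): P = [1, 4, 6];  Q = [1, 2, 3]
  Insert 8 (step 4): P = [1, 4, 6, 8];  Q = [1, 2, 3, 4]
  Insert 7 (step 5): P = [1, 4, 6, 7] / [8];  Q = [1, 2, 3, 4] / [5]
  Insert 5 (step 6): P = [1, 4, 5, 7] / [6] / [8];  Q = [1, 2, 3, 4] / [5] / [6]
  Insert 2 (step 7): P = [1, 2, 5, 7] / [4] / [6] / [8];  Q = [1, 2, 3, 4] / [5] / [6] / [7]
  Insert 9 (step 8): P = [1, 2, 5, 7, 9] / [4] / [6] / [8];  Q = [1, 2, 3, 4, 8] / [5] / [6] / [7]
  Insert 3 (step 9): P = [1, 2, 3, 7, 9] / [4, 5] / [6] / [8];  Q = [1, 2, 3, 4, 8] / [5, 9] / [6] / [7]
Final shape: (5, 2, 1, 1).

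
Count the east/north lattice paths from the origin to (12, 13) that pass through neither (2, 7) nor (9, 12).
Number of paths = 3850340

Inclusion–exclusion. Total paths: C(25, 12) = 5200300. Through P₁: C(9, 2)·C(16, 10) = 288288. Through P₂: C(21, 9)·C(4, 3) = 1175720. Since P₁ is strictly southwest of P₂, a monotone path through both must visit P₁ then P₂; paths through both = C(9, 2)·C(12, 7)·C(4, 3) = 114048. Avoid both = 5200300 − 288288 − 1175720 + 114048 = 3850340.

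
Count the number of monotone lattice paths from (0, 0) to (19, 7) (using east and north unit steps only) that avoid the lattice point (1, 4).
Number of paths = 651150

Total paths from (0, 0) to (19, 7): C(26, 19) = 657800. Paths through (1, 4): (paths (0, 0) → (1, 4)) × (paths (1, 4) → (19, 7)) = C(5, 1) · C(21, 18) = 5 · 1330 = 6650. Avoidance count = 657800 − 6650 = 651150.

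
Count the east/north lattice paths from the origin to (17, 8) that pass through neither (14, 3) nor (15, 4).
Number of paths = 1005755

Inclusion–exclusion. Total paths: C(25, 17) = 1081575. Through P₁: C(17, 14)·C(8, 3) = 38080. Through P₂: C(19, 15)·C(6, 2) = 58140. Since P₁ is strictly southwest of P₂, a monotone path through both must visit P₁ then P₂; paths through both = C(17, 14)·C(2, 1)·C(6, 2) = 20400. Avoid both = 1081575 − 38080 − 58140 + 20400 = 1005755.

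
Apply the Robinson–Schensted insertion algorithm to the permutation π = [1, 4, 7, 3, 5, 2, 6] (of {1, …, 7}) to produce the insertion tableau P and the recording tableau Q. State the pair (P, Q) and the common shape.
P = [1, 2, 5, 6] / [3, 7] / [4];  Q = [1, 2, 3, 7] / [4, 5] / [6];  common shape = (4, 2, 1)

Row-insert the values π_1, π_2, … into P one at a time, bumping the leftmost entry strictly greater than the inserted value down to the next row. The recording tableau Q records, in position (i, j), the step at which that cell was added to P.
  Insert 1 (step 1): P = [1];  Q = [1]
  Insert 4 (step 2): P = [1, 4];  Q = [1, 2]
  Insert 7 (step 3): P = [1, 4, 7];  Q = [1, 2, 3]
  Insert 3 (step 4): P = [1, 3, 7] / [4];  Q = [1, 2, 3] / [4]
  Insert 5 (step 5): P = [1, 3, 5] / [4, 7];  Q = [1, 2, 3] / [4, 5]
  Insert 2 (step 6): P = [1, 2, 5] / [3, 7] / [4];  Q = [1, 2, 3] / [4, 5] / [6]
  Insert 6 (step 7): P = [1, 2, 5, 6] / [3, 7] / [4];  Q = [1, 2, 3, 7] / [4, 5] / [6]
Final shape: (4, 2, 1).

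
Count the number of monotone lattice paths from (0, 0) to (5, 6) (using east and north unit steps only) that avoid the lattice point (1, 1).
Number of paths = 210

Total paths from (0, 0) to (5, 6): C(11, 5) = 462. Paths through (1, 1): (paths (0, 0) → (1, 1)) × (paths (1, 1) → (5, 6)) = C(2, 1) · C(9, 4) = 2 · 126 = 252. Avoidance count = 462 − 252 = 210.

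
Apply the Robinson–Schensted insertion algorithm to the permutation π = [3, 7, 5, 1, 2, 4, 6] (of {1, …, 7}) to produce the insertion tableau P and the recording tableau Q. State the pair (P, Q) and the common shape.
P = [1, 2, 4, 6] / [3, 5] / [7];  Q = [1, 2, 6, 7] / [3, 5] / [4];  common shape = (4, 2, 1)

Row-insert the values π_1, π_2, … into P one at a time, bumping the leftmost entry strictly greater than the inserted value down to the next row. The recording tableau Q records, in position (i, j), the step at which that cell was added to P.
  Insert 3 (step 1): P = [3];  Q = [1]
  Insert 7 (step 2): P = [3, 7];  Q = [1, 2]
  Insert 5 (step 3): P = [3, 5] / [7];  Q = [1, 2] / [3]
  Insert 1 (step 4): P = [1, 5] / [3] / [7];  Q = [1, 2] / [3] / [4]
  Insert 2 (step 5): P = [1, 2] / [3, 5] / [7];  Q = [1, 2] / [3, 5] / [4]
  Insert 4 (step 6): P = [1, 2, 4] / [3, 5] / [7];  Q = [1, 2, 6] / [3, 5] / [4]
  Insert 6 (step 7): P = [1, 2, 4, 6] / [3, 5] / [7];  Q = [1, 2, 6, 7] / [3, 5] / [4]
Final shape: (4, 2, 1).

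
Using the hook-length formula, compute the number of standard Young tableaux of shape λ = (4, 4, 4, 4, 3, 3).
# SYT of shape (4, 4, 4, 4, 3, 3) = 76211850

Hook-length formula: f^λ = n! / Π hook(c), product over all cells c of the Young diagram. For λ = (4, 4, 4, 4, 3, 3), n = 22 boxes. Hook lengths by row (left-to-right, top-to-bottom): [9, 8, 7, 4]; [8, 7, 6, 3]; [7, 6, 5, 2]; [6, 5, 4, 1]; [4, 3, 2]; [3, 2, 1]. Product of hooks = 14748372172800. So f^λ = 22! / 14748372172800 = 1124000727777607680000 / 14748372172800 = 76211850.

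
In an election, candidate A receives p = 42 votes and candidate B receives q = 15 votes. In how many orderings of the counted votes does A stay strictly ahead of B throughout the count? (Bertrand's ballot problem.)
Strict-lead orderings = 10448517534840

Total orderings of the 57 votes with 42 for A: C(57, 42) = 22057981462440. By the Bertrand ballot formula (Cycle Lemma / reflection principle), the number of orderings in which A is strictly ahead of B throughout is (p − q)/(p + q) · C(p + q, p) = (42 − 15)/(42 + 15) · 22057981462440 = 10448517534840.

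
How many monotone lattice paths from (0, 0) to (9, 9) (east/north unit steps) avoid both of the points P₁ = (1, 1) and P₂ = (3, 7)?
Number of paths = 21088

Inclusion–exclusion. Total paths: C(18, 9) = 48620. Through P₁: C(2, 1)·C(16, 8) = 25740. Through P₂: C(10, 3)·C(8, 6) = 3360. Since P₁ is strictly southwest of P₂, a monotone path through both must visit P₁ then P₂; paths through both = C(2, 1)·C(8, 2)·C(8, 6) = 1568. Avoid both = 48620 − 25740 − 3360 + 1568 = 21088.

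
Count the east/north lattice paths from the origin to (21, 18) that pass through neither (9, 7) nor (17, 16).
Number of paths = 33560921020

Inclusion–exclusion. Total paths: C(39, 21) = 62359143990. Through P₁: C(16, 9)·C(23, 12) = 15467772320. Through P₂: C(33, 17)·C(6, 4) = 17502046650. Since P₁ is strictly southwest of P₂, a monotone path through both must visit P₁ then P₂; paths through both = C(16, 9)·C(17, 8)·C(6, 4) = 4171596000. Avoid both = 62359143990 − 15467772320 − 17502046650 + 4171596000 = 33560921020.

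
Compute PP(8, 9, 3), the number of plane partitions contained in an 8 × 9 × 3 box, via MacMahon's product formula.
PP(8, 9, 3) = 198520691512

Evaluate the triple product over i = 1..8, j = 1..9, k = 1..3. The factors are (2/1) · (3/2) · (4/3) · (3/2) · (4/3) · (5/4) · (4/3) · (5/4) · … (216 factors total). The numerators and denominators telescope so the product is an integer; carrying out the multiplication exactly gives PP(8, 9, 3) = 198520691512.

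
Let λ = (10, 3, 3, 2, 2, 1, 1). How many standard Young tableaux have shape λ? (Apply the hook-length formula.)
# SYT of shape (10, 3, 3, 2, 2, 1, 1) = 598321647

Hook-length formula: f^λ = n! / Π hook(c), product over all cells c of the Young diagram. For λ = (10, 3, 3, 2, 2, 1, 1), n = 22 boxes. Hook lengths by row (left-to-right, top-to-bottom): [16, 13, 10, 7, 6, 5, 4, 3, 2, 1]; [8, 5, 2]; [7, 4, 1]; [5, 2]; [4, 1]; [2]; [1]. Product of hooks = 1878589440000. So f^λ = 22! / 1878589440000 = 1124000727777607680000 / 1878589440000 = 598321647.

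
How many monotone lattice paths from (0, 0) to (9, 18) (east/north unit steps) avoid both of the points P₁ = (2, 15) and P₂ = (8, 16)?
Number of paths = 2466948

Inclusion–exclusion. Total paths: C(27, 9) = 4686825. Through P₁: C(17, 2)·C(10, 7) = 16320. Through P₂: C(24, 8)·C(3, 1) = 2206413. Since P₁ is strictly southwest of P₂, a monotone path through both must visit P₁ then P₂; paths through both = C(17, 2)·C(7, 6)·C(3, 1) = 2856. Avoid both = 4686825 − 16320 − 2206413 + 2856 = 2466948.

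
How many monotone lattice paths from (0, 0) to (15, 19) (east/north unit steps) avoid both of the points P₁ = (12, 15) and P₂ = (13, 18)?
Number of paths = 837379515

Inclusion–exclusion. Total paths: C(34, 15) = 1855967520. Through P₁: C(27, 12)·C(7, 3) = 608435100. Through P₂: C(31, 13)·C(3, 2) = 618759225. Since P₁ is strictly southwest of P₂, a monotone path through both must visit P₁ then P₂; paths through both = C(27, 12)·C(4, 1)·C(3, 2) = 208606320. Avoid both = 1855967520 − 608435100 − 618759225 + 208606320 = 837379515.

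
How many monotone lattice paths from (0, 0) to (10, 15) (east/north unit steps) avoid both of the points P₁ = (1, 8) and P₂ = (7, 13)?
Number of paths = 2432180

Inclusion–exclusion. Total paths: C(25, 10) = 3268760. Through P₁: C(9, 1)·C(16, 9) = 102960. Through P₂: C(20, 7)·C(5, 3) = 775200. Since P₁ is strictly southwest of P₂, a monotone path through both must visit P₁ then P₂; paths through both = C(9, 1)·C(11, 6)·C(5, 3) = 41580. Avoid both = 3268760 − 102960 − 775200 + 41580 = 2432180.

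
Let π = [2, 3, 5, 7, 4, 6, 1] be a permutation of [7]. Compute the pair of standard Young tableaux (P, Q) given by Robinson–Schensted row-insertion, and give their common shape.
P = [1, 3, 4, 6] / [2, 7] / [5];  Q = [1, 2, 3, 4] / [5, 6] / [7];  common shape = (4, 2, 1)

Row-insert the values π_1, π_2, … into P one at a time, bumping the leftmost entry strictly greater than the inserted value down to the next row. The recording tableau Q records, in position (i, j), the step at which that cell was added to P.
  Insert 2 (step 1): P = [2];  Q = [1]
  Insert 3 (step 2): P = [2, 3];  Q = [1, 2]
  Insert 5 (step 3): P = [2, 3, 5];  Q = [1, 2, 3]
  Insert 7 (step 4): P = [2, 3, 5, 7];  Q = [1, 2, 3, 4]
  Insert 4 (step 5): P = [2, 3, 4, 7] / [5];  Q = [1, 2, 3, 4] / [5]
  Insert 6 (step 6): P = [2, 3, 4, 6] / [5, 7];  Q = [1, 2, 3, 4] / [5, 6]
  Insert 1 (step 7): P = [1, 3, 4, 6] / [2, 7] / [5];  Q = [1, 2, 3, 4] / [5, 6] / [7]
Final shape: (4, 2, 1).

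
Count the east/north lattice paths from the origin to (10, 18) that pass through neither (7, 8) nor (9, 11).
Number of paths = 10453820

Inclusion–exclusion. Total paths: C(28, 10) = 13123110. Through P₁: C(15, 7)·C(13, 3) = 1840410. Through P₂: C(20, 9)·C(8, 1) = 1343680. Since P₁ is strictly southwest of P₂, a monotone path through both must visit P₁ then P₂; paths through both = C(15, 7)·C(5, 2)·C(8, 1) = 514800. Avoid both = 13123110 − 1840410 − 1343680 + 514800 = 10453820.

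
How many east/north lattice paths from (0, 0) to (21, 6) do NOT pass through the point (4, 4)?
Number of paths = 284040

Total paths from (0, 0) to (21, 6): C(27, 21) = 296010. Paths through (4, 4): (paths (0, 0) → (4, 4)) × (paths (4, 4) → (21, 6)) = C(8, 4) · C(19, 17) = 70 · 171 = 11970. Avoidance count = 296010 − 11970 = 284040.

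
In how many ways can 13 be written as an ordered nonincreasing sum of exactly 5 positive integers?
p(13, 5 parts) = 18

Partitions of n into exactly k parts ↔ partitions of n − k into at most k parts (subtract 1 from each part). For n = 13, k = 5, the partitions are: 9+1+1+1+1, 8+2+1+1+1, 7+3+1+1+1, 7+2+2+1+1, 6+4+1+1+1, 6+3+2+1+1, 6+2+2+2+1, 5+5+1+1+1, 5+4+2+1+1, 5+3+3+1+1, 5+3+2+2+1, 5+2+2+2+2, 4+4+3+1+1, 4+4+2+2+1, 4+3+3+2+1, 4+3+2+2+2, 3+3+3+3+1, 3+3+3+2+2. Count = 18.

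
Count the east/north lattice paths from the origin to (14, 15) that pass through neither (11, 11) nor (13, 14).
Number of paths = 26860680

Inclusion–exclusion. Total paths: C(29, 14) = 77558760. Through P₁: C(22, 11)·C(7, 3) = 24690120. Through P₂: C(27, 13)·C(2, 1) = 40116600. Since P₁ is strictly southwest of P₂, a monotone path through both must visit P₁ then P₂; paths through both = C(22, 11)·C(5, 2)·C(2, 1) = 14108640. Avoid both = 77558760 − 24690120 − 40116600 + 14108640 = 26860680.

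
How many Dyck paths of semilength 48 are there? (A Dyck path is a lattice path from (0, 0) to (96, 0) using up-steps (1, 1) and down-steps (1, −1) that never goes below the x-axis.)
C_48 = 131327898242169365477991900

These Dyck paths are counted by the Catalan number C_n = (1/(n + 1)) · C(2n, n). For n = 48: C_48 = (1/49) · C(96, 48) = 6435067013866298908421603100/49 = 131327898242169365477991900.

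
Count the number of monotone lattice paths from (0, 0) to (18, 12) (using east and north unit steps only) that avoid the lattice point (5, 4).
Number of paths = 60853485

Total paths from (0, 0) to (18, 12): C(30, 18) = 86493225. Paths through (5, 4): (paths (0, 0) → (5, 4)) × (paths (5, 4) → (18, 12)) = C(9, 5) · C(21, 13) = 126 · 203490 = 25639740. Avoidance count = 86493225 − 25639740 = 60853485.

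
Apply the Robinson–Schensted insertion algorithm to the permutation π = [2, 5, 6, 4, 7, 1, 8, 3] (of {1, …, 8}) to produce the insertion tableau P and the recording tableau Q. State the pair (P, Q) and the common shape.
P = [1, 3, 6, 7, 8] / [2, 4] / [5];  Q = [1, 2, 3, 5, 7] / [4, 8] / [6];  common shape = (5, 2, 1)

Row-insert the values π_1, π_2, … into P one at a time, bumping the leftmost entry strictly greater than the inserted value down to the next row. The recording tableau Q records, in position (i, j), the step at which that cell was added to P.
  Insert 2 (step 1): P = [2];  Q = [1]
  Insert 5 (step 2): P = [2, 5];  Q = [1, 2]
  Insert 6 (step 3): P = [2, 5, 6];  Q = [1, 2, 3]
  Insert 4 (step 4): P = [2, 4, 6] / [5];  Q = [1, 2, 3] / [4]
  Insert 7 (step 5): P = [2, 4, 6, 7] / [5];  Q = [1, 2, 3, 5] / [4]
  Insert 1 (step 6): P = [1, 4, 6, 7] / [2] / [5];  Q = [1, 2, 3, 5] / [4] / [6]
  Insert 8 (step 7): P = [1, 4, 6, 7, 8] / [2] / [5];  Q = [1, 2, 3, 5, 7] / [4] / [6]
  Insert 3 (step 8): P = [1, 3, 6, 7, 8] / [2, 4] / [5];  Q = [1, 2, 3, 5, 7] / [4, 8] / [6]
Final shape: (5, 2, 1).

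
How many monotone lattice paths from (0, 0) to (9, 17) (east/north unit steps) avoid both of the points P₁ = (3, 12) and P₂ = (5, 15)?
Number of paths = 2750030

Inclusion–exclusion. Total paths: C(26, 9) = 3124550. Through P₁: C(15, 3)·C(11, 6) = 210210. Through P₂: C(20, 5)·C(6, 4) = 232560. Since P₁ is strictly southwest of P₂, a monotone path through both must visit P₁ then P₂; paths through both = C(15, 3)·C(5, 2)·C(6, 4) = 68250. Avoid both = 3124550 − 210210 − 232560 + 68250 = 2750030.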